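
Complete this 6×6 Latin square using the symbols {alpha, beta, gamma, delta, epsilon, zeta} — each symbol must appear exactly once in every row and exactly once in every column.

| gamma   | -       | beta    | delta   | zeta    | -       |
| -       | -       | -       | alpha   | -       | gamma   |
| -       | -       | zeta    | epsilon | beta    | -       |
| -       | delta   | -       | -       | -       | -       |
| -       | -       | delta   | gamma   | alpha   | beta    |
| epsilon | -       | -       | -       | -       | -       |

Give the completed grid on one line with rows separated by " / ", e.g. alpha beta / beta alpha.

gamma alpha beta delta zeta epsilon / beta zeta epsilon alpha delta gamma / delta gamma zeta epsilon beta alpha / alpha delta gamma beta epsilon zeta / zeta epsilon delta gamma alpha beta / epsilon beta alpha zeta gamma delta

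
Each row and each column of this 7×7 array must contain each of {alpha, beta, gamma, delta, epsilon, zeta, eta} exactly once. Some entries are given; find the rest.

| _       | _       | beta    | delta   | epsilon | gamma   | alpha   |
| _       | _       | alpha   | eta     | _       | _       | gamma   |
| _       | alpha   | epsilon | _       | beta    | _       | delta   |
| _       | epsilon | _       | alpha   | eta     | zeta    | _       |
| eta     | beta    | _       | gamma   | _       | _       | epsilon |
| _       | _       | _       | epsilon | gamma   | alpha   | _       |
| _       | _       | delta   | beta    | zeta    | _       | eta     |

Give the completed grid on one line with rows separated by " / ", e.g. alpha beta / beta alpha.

zeta eta beta delta epsilon gamma alpha / epsilon zeta alpha eta delta beta gamma / gamma alpha epsilon zeta beta eta delta / delta epsilon gamma alpha eta zeta beta / eta beta zeta gamma alpha delta epsilon / beta delta eta epsilon gamma alpha zeta / alpha gamma delta beta zeta epsilon eta

Cell (r1,c1): row 1 has {alpha,beta,gamma,delta,epsilon}; column 1 has {eta} → zeta.
Cell (r1,c2): row 1 has {alpha,beta,gamma,delta,epsilon,zeta}; column 2 has {alpha,beta,epsilon} → eta.
Cell (r2,c5): row 2 has {alpha,gamma,eta}; column 5 has {beta,gamma,epsilon,zeta,eta} → delta.
Cell (r3,c1): row 3 has {alpha,beta,delta,epsilon}; column 1 has {zeta,eta} → gamma.
Cell (r3,c4): row 3 has {alpha,beta,gamma,delta,epsilon}; column 4 has {alpha,beta,gamma,delta,epsilon,eta} → zeta.
Cell (r3,c6): row 3 has {alpha,beta,gamma,delta,epsilon,zeta}; column 6 has {alpha,gamma,zeta} → eta.
Cell (r4,c3): row 4 has {alpha,epsilon,zeta,eta}; column 3 has {alpha,beta,delta,epsilon} → gamma.
Cell (r4,c7): row 4 has {alpha,gamma,epsilon,zeta,eta}; column 7 has {alpha,gamma,delta,epsilon,eta} → beta.
Cell (r5,c3): row 5 has {beta,gamma,epsilon,eta}; column 3 has {alpha,beta,gamma,delta,epsilon} → zeta.
Cell (r5,c5): row 5 has {beta,gamma,epsilon,zeta,eta}; column 5 has {beta,gamma,delta,epsilon,zeta,eta} → alpha.
Cell (r5,c6): row 5 has {alpha,beta,gamma,epsilon,zeta,eta}; column 6 has {alpha,gamma,zeta,eta} → delta.
Cell (r6,c3): row 6 has {alpha,gamma,epsilon}; column 3 has {alpha,beta,gamma,delta,epsilon,zeta} → eta.
Cell (r6,c7): row 6 has {alpha,gamma,epsilon,eta}; column 7 has {alpha,beta,gamma,delta,epsilon,eta} → zeta.
Cell (r7,c2): row 7 has {beta,delta,zeta,eta}; column 2 has {alpha,beta,epsilon,eta} → gamma.
Cell (r7,c6): row 7 has {beta,gamma,delta,zeta,eta}; column 6 has {alpha,gamma,delta,zeta,eta} → epsilon.
Cell (r2,c2): row 2 has {alpha,gamma,delta,eta}; column 2 has {alpha,beta,gamma,epsilon,eta} → zeta.
Cell (r2,c6): row 2 has {alpha,gamma,delta,zeta,eta}; column 6 has {alpha,gamma,delta,epsilon,zeta,eta} → beta.
Cell (r4,c1): row 4 has {alpha,beta,gamma,epsilon,zeta,eta}; column 1 has {gamma,zeta,eta} → delta.
Cell (r6,c1): row 6 has {alpha,gamma,epsilon,zeta,eta}; column 1 has {gamma,delta,zeta,eta} → beta.
Cell (r6,c2): row 6 has {alpha,beta,gamma,epsilon,zeta,eta}; column 2 has {alpha,beta,gamma,epsilon,zeta,eta} → delta.
Cell (r7,c1): row 7 has {beta,gamma,delta,epsilon,zeta,eta}; column 1 has {beta,gamma,delta,zeta,eta} → alpha.
Cell (r2,c1): row 2 has {alpha,beta,gamma,delta,zeta,eta}; column 1 has {alpha,beta,gamma,delta,zeta,eta} → epsilon.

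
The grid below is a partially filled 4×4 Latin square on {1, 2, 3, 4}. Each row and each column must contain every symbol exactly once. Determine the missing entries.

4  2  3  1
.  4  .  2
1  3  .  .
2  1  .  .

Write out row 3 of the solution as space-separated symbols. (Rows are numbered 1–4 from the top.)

(r2,c1) = 3
(r2,c3) = 1
(r3,c4) = 4
(r4,c3) = 4
(r4,c4) = 3
(r3,c3) = 2

1 3 2 4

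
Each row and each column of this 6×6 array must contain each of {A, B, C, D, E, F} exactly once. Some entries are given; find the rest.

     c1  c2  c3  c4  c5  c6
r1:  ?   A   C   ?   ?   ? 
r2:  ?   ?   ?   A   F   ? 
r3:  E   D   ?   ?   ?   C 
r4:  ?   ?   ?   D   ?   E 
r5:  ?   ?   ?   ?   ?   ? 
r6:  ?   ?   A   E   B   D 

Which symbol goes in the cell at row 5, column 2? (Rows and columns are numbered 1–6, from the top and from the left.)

Cell (r2,c6): row 2 has {A,F}; column 6 has {C,D,E} → B.
Cell (r3,c5): row 3 has {C,D,E}; column 5 has {B,F} → A.
Cell (r4,c5): row 4 has {D,E}; column 5 has {A,B,F} → C.
Cell (r1,c6): row 1 has {A,C}; column 6 has {B,C,D,E} → F.
Cell (r5,c6): row 5 is empty so far; column 6 has {B,C,D,E,F} → A.
Cell (r1,c4): row 1 has {A,C,F}; column 4 has {A,D,E} → B.
Cell (r3,c4): row 3 has {A,C,D,E}; column 4 has {A,B,D,E} → F.
Cell (r5,c4): row 5 has {A}; column 4 has {A,B,D,E,F} → C.
Cell (r1,c1): row 1 has {A,B,C,F}; column 1 has {E} → D.
Cell (r1,c5): row 1 has {A,B,C,D,F}; column 5 has {A,B,C,F} → E.
Cell (r2,c1): row 2 has {A,B,F}; column 1 has {D,E} → C.
Cell (r2,c2): row 2 has {A,B,C,F}; column 2 has {A,D} → E.
Cell (r2,c3): row 2 has {A,B,C,E,F}; column 3 has {A,C} → D.
Cell (r3,c3): row 3 has {A,C,D,E,F}; column 3 has {A,C,D} → B.
Cell (r4,c3): row 4 has {C,D,E}; column 3 has {A,B,C,D} → F.
Cell (r5,c3): row 5 has {A,C}; column 3 has {A,B,C,D,F} → E.
Cell (r5,c5): row 5 has {A,C,E}; column 5 has {A,B,C,E,F} → D.
Cell (r6,c1): row 6 has {A,B,D,E}; column 1 has {C,D,E} → F.
Cell (r6,c2): row 6 has {A,B,D,E,F}; column 2 has {A,D,E} → C.
Cell (r4,c2): row 4 has {C,D,E,F}; column 2 has {A,C,D,E} → B.
Cell (r5,c1): row 5 has {A,C,D,E}; column 1 has {C,D,E,F} → B.
Cell (r5,c2): row 5 has {A,B,C,D,E}; column 2 has {A,B,C,D,E} → F.

F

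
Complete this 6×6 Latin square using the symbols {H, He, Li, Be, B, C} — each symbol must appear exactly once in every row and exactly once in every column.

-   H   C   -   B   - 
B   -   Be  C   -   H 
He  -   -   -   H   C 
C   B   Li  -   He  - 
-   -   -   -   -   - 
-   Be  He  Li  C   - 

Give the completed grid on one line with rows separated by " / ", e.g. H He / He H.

(r2,c5) = Li
(r3,c2) = Li
(r3,c3) = B
(r3,c4) = Be
(r4,c4) = H
(r4,c6) = Be
(r5,c3) = H
(r5,c5) = Be
(r6,c1) = H
(r6,c6) = B
(r1,c4) = He
(r1,c6) = Li
(r2,c2) = He
(r5,c1) = Li
(r5,c2) = C
(r5,c4) = B
(r5,c6) = He
(r1,c1) = Be

Be H C He B Li / B He Be C Li H / He Li B Be H C / C B Li H He Be / Li C H B Be He / H Be He Li C B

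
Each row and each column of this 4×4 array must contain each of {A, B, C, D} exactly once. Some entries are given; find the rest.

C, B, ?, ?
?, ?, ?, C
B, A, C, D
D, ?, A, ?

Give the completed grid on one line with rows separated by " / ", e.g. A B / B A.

Cell (r1,c3): row 1 has {B,C}; column 3 has {A,C} → D.
Cell (r1,c4): row 1 has {B,C,D}; column 4 has {C,D} → A.
Cell (r2,c1): row 2 has {C}; column 1 has {B,C,D} → A.
Cell (r2,c2): row 2 has {A,C}; column 2 has {A,B} → D.
Cell (r2,c3): row 2 has {A,C,D}; column 3 has {A,C,D} → B.
Cell (r4,c2): row 4 has {A,D}; column 2 has {A,B,D} → C.
Cell (r4,c4): row 4 has {A,C,D}; column 4 has {A,C,D} → B.

C B D A / A D B C / B A C D / D C A B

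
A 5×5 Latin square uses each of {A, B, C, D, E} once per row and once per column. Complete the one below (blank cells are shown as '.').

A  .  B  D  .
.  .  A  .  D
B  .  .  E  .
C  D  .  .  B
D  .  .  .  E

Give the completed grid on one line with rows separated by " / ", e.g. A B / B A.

(r1,c5): row 1 has {A,B,D}; column 5 has {B,D,E}, so it must be C.
(r2,c1): row 2 has {A,D}; column 1 has {A,B,C,D}, so it must be E.
(r3,c5): row 3 has {B,E}; column 5 has {B,C,D,E}, so it must be A.
(r4,c3): row 4 has {B,C,D}; column 3 has {A,B}, so it must be E.
(r4,c4): row 4 has {B,C,D,E}; column 4 has {D,E}, so it must be A.
(r5,c3): row 5 has {D,E}; column 3 has {A,B,E}, so it must be C.
(r5,c4): row 5 has {C,D,E}; column 4 has {A,D,E}, so it must be B.
(r1,c2): row 1 has {A,B,C,D}; column 2 has {D}, so it must be E.
(r2,c4): row 2 has {A,D,E}; column 4 has {A,B,D,E}, so it must be C.
(r3,c2): row 3 has {A,B,E}; column 2 has {D,E}, so it must be C.
(r3,c3): row 3 has {A,B,C,E}; column 3 has {A,B,C,E}, so it must be D.
(r5,c2): row 5 has {B,C,D,E}; column 2 has {C,D,E}, so it must be A.
(r2,c2): row 2 has {A,C,D,E}; column 2 has {A,C,D,E}, so it must be B.

A E B D C / E B A C D / B C D E A / C D E A B / D A C B E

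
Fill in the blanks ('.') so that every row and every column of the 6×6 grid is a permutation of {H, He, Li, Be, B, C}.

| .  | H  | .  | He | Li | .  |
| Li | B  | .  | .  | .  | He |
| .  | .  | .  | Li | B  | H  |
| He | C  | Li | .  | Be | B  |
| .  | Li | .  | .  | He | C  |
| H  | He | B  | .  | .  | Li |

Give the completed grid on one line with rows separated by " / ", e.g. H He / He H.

B H C He Li Be / Li B Be C H He / C Be He Li B H / He C Li H Be B / Be Li H B He C / H He B Be C Li

row 1 has {H,He,Li}; column 6 has {H,He,Li,B,C} — only Be is left for (r1,c6).
row 3 has {H,Li,B}; column 2 has {H,He,Li,B,C} — only Be is left for (r3,c2).
row 4 has {He,Li,Be,B,C}; column 4 has {He,Li} — only H is left for (r4,c4).
row 6 has {H,He,Li,B}; column 5 has {He,Li,Be,B} — only C is left for (r6,c5).
row 1 has {H,He,Li,Be}; column 3 has {Li,B} — only C is left for (r1,c3).
row 2 has {He,Li,B}; column 5 has {He,Li,Be,B,C} — only H is left for (r2,c5).
row 3 has {H,Li,Be,B}; column 1 has {H,He,Li} — only C is left for (r3,c1).
row 3 has {H,Li,Be,B,C}; column 3 has {Li,B,C} — only He is left for (r3,c3).
row 6 has {H,He,Li,B,C}; column 4 has {H,He,Li} — only Be is left for (r6,c4).
row 1 has {H,He,Li,Be,C}; column 1 has {H,He,Li,C} — only B is left for (r1,c1).
row 2 has {H,He,Li,B}; column 3 has {He,Li,B,C} — only Be is left for (r2,c3).
row 2 has {H,He,Li,Be,B}; column 4 has {H,He,Li,Be} — only C is left for (r2,c4).
row 5 has {He,Li,C}; column 1 has {H,He,Li,B,C} — only Be is left for (r5,c1).
row 5 has {He,Li,Be,C}; column 3 has {He,Li,Be,B,C} — only H is left for (r5,c3).
row 5 has {H,He,Li,Be,C}; column 4 has {H,He,Li,Be,C} — only B is left for (r5,c4).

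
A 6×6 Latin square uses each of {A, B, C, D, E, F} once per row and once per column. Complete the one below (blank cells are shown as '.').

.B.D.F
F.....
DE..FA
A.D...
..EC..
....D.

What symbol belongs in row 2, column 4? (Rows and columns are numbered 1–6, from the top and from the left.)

row 3 has {A,D,E,F}; column 4 has {C,D} — only B is left for (r3,c4).
row 5 has {C,E}; column 1 has {A,D,F} — only B is left for (r5,c1).
row 5 has {B,C,E}; column 5 has {D,F} — only A is left for (r5,c5).
row 5 has {A,B,C,E}; column 6 has {A,F} — only D is left for (r5,c6).
row 3 has {A,B,D,E,F}; column 3 has {D,E} — only C is left for (r3,c3).
row 5 has {A,B,C,D,E}; column 2 has {B,E} — only F is left for (r5,c2).
row 1 has {B,D,F}; column 3 has {C,D,E} — only A is left for (r1,c3).
row 2 has {F}; column 3 has {A,C,D,E} — only B is left for (r2,c3).
row 4 has {A,D}; column 2 has {B,E,F} — only C is left for (r4,c2).
row 6 has {D}; column 2 has {B,C,E,F} — only A is left for (r6,c2).
row 6 has {A,D}; column 3 has {A,B,C,D,E} — only F is left for (r6,c3).
row 6 has {A,D,F}; column 4 has {B,C,D} — only E is left for (r6,c4).
row 2 has {B,F}; column 2 has {A,B,C,E,F} — only D is left for (r2,c2).
row 2 has {B,D,F}; column 4 has {B,C,D,E} — only A is left for (r2,c4).

A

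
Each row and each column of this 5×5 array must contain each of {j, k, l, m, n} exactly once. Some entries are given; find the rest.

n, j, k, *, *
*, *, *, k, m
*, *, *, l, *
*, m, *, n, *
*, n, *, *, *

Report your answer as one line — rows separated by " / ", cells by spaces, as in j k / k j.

row 1 has {j,k,n}; column 4 has {k,l,n} — only m is left for (r1,c4).
row 1 has {j,k,m,n}; column 5 has {m} — only l is left for (r1,c5).
row 2 has {k,m}; column 2 has {j,m,n} — only l is left for (r2,c2).
row 3 has {l}; column 2 has {j,l,m,n} — only k is left for (r3,c2).
row 5 has {n}; column 4 has {k,l,m,n} — only j is left for (r5,c4).
row 5 has {j,n}; column 5 has {l,m} — only k is left for (r5,c5).
row 2 has {k,l,m}; column 1 has {n} — only j is left for (r2,c1).
row 2 has {j,k,l,m}; column 3 has {k} — only n is left for (r2,c3).
row 3 has {k,l}; column 1 has {j,n} — only m is left for (r3,c1).
row 3 has {k,l,m}; column 3 has {k,n} — only j is left for (r3,c3).
row 3 has {j,k,l,m}; column 5 has {k,l,m} — only n is left for (r3,c5).
row 4 has {m,n}; column 3 has {j,k,n} — only l is left for (r4,c3).
row 4 has {l,m,n}; column 5 has {k,l,m,n} — only j is left for (r4,c5).
row 5 has {j,k,n}; column 1 has {j,m,n} — only l is left for (r5,c1).
row 5 has {j,k,l,n}; column 3 has {j,k,l,n} — only m is left for (r5,c3).
row 4 has {j,l,m,n}; column 1 has {j,l,m,n} — only k is left for (r4,c1).

n j k m l / j l n k m / m k j l n / k m l n j / l n m j k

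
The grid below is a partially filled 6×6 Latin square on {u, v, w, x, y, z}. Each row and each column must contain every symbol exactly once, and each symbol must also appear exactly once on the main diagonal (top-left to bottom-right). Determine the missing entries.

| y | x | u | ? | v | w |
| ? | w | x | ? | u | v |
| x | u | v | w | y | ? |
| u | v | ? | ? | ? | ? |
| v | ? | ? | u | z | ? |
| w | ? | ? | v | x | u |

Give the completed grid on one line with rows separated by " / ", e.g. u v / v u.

At row 1, column 4: row 1 has {u,v,w,x,y}; column 4 has {u,v,w}; that leaves z.
At row 2, column 1: row 2 has {u,v,w,x}; column 1 has {u,v,w,x,y}; that leaves z.
At row 2, column 4: row 2 has {u,v,w,x,z}; column 4 has {u,v,w,z}; that leaves y.
At row 3, column 6: row 3 has {u,v,w,x,y}; column 6 has {u,v,w}; that leaves z.
At row 4, column 4: row 4 has {u,v}; column 4 has {u,v,w,y,z}; the diagonal has {u,v,w,y,z}; that leaves x.
At row 4, column 5: row 4 has {u,v,x}; column 5 has {u,v,x,y,z}; that leaves w.
At row 4, column 6: row 4 has {u,v,w,x}; column 6 has {u,v,w,z}; that leaves y.
At row 5, column 2: row 5 has {u,v,z}; column 2 has {u,v,w,x}; that leaves y.
At row 5, column 3: row 5 has {u,v,y,z}; column 3 has {u,v,x}; that leaves w.
At row 5, column 6: row 5 has {u,v,w,y,z}; column 6 has {u,v,w,y,z}; that leaves x.
At row 6, column 2: row 6 has {u,v,w,x}; column 2 has {u,v,w,x,y}; that leaves z.
At row 6, column 3: row 6 has {u,v,w,x,z}; column 3 has {u,v,w,x}; that leaves y.
At row 4, column 3: row 4 has {u,v,w,x,y}; column 3 has {u,v,w,x,y}; that leaves z.

y x u z v w / z w x y u v / x u v w y z / u v z x w y / v y w u z x / w z y v x u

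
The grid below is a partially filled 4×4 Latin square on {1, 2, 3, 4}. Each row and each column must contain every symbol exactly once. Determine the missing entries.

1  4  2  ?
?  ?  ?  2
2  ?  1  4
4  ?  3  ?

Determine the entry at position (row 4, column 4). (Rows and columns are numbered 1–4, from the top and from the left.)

(r1,c4) = 3
(r2,c1) = 3
(r2,c2) = 1
(r2,c3) = 4
(r3,c2) = 3
(r4,c2) = 2
(r4,c4) = 1

1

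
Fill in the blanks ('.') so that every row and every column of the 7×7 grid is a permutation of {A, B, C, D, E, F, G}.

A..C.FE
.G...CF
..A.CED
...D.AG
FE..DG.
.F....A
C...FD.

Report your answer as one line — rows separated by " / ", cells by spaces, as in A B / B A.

A D G C B F E / E G D B A C F / G B A F C E D / B C F D E A G / F E B A D G C / D F C E G B A / C A E G F D B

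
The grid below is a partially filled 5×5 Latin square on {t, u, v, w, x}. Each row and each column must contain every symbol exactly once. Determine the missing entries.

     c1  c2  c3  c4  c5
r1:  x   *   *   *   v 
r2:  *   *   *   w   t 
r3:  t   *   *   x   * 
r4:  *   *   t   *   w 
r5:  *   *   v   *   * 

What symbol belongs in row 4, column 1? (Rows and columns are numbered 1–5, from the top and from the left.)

row 3 has {t,x}; column 5 has {t,v,w} — only u is left for (r3,c5).
row 5 has {v}; column 5 has {t,u,v,w} — only x is left for (r5,c5).
row 3 has {t,u,x}; column 3 has {t,v} — only w is left for (r3,c3).
row 1 has {v,x}; column 3 has {t,v,w} — only u is left for (r1,c3).
row 1 has {u,v,x}; column 4 has {w,x} — only t is left for (r1,c4).
row 2 has {t,w}; column 3 has {t,u,v,w} — only x is left for (r2,c3).
row 3 has {t,u,w,x}; column 2 is empty so far — only v is left for (r3,c2).
row 5 has {v,x}; column 4 has {t,w,x} — only u is left for (r5,c4).
row 1 has {t,u,v,x}; column 2 has {v} — only w is left for (r1,c2).
row 2 has {t,w,x}; column 2 has {v,w} — only u is left for (r2,c2).
row 4 has {t,w}; column 2 has {u,v,w} — only x is left for (r4,c2).
row 4 has {t,w,x}; column 4 has {t,u,w,x} — only v is left for (r4,c4).
row 5 has {u,v,x}; column 1 has {t,x} — only w is left for (r5,c1).
row 5 has {u,v,w,x}; column 2 has {u,v,w,x} — only t is left for (r5,c2).
row 2 has {t,u,w,x}; column 1 has {t,w,x} — only v is left for (r2,c1).
row 4 has {t,v,w,x}; column 1 has {t,v,w,x} — only u is left for (r4,c1).

u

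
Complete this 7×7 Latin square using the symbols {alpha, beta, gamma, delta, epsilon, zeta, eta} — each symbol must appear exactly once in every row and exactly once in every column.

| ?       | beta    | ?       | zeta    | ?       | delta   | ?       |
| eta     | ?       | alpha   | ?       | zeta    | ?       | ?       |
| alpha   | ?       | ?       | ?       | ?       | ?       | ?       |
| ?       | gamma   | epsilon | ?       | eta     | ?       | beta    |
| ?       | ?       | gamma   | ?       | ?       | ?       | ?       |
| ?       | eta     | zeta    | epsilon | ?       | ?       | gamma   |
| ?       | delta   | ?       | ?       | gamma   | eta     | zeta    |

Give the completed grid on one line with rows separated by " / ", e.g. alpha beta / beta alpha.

gamma beta eta zeta epsilon delta alpha / eta epsilon alpha beta zeta gamma delta / alpha zeta delta gamma beta epsilon eta / zeta gamma epsilon delta eta alpha beta / beta alpha gamma eta delta zeta epsilon / delta eta zeta epsilon alpha beta gamma / epsilon delta beta alpha gamma eta zeta

(r1,c3): row 1 has {beta,delta,zeta}; column 3 has {alpha,gamma,epsilon,zeta}, so it must be eta.
(r2,c2): row 2 has {alpha,zeta,eta}; column 2 has {beta,gamma,delta,eta}, so it must be epsilon.
(r2,c7): row 2 has {alpha,epsilon,zeta,eta}; column 7 has {beta,gamma,zeta}, so it must be delta.
(r3,c2): row 3 has {alpha}; column 2 has {beta,gamma,delta,epsilon,eta}, so it must be zeta.
(r5,c2): row 5 has {gamma}; column 2 has {beta,gamma,delta,epsilon,zeta,eta}, so it must be alpha.
(r7,c3): row 7 has {gamma,delta,zeta,eta}; column 3 has {alpha,gamma,epsilon,zeta,eta}, so it must be beta.
(r7,c4): row 7 has {beta,gamma,delta,zeta,eta}; column 4 has {epsilon,zeta}, so it must be alpha.
(r3,c3): row 3 has {alpha,zeta}; column 3 has {alpha,beta,gamma,epsilon,zeta,eta}, so it must be delta.
(r4,c4): row 4 has {beta,gamma,epsilon,eta}; column 4 has {alpha,epsilon,zeta}, so it must be delta.
(r7,c1): row 7 has {alpha,beta,gamma,delta,zeta,eta}; column 1 has {alpha,eta}, so it must be epsilon.
(r1,c1): row 1 has {beta,delta,zeta,eta}; column 1 has {alpha,epsilon,eta}, so it must be gamma.
(r4,c1): row 4 has {beta,gamma,delta,epsilon,eta}; column 1 has {alpha,gamma,epsilon,eta}, so it must be zeta.
(r4,c6): row 4 has {beta,gamma,delta,epsilon,zeta,eta}; column 6 has {delta,eta}, so it must be alpha.
(r6,c6): row 6 has {gamma,epsilon,zeta,eta}; column 6 has {alpha,delta,eta}, so it must be beta.
(r2,c6): row 2 has {alpha,delta,epsilon,zeta,eta}; column 6 has {alpha,beta,delta,eta}, so it must be gamma.
(r3,c6): row 3 has {alpha,delta,zeta}; column 6 has {alpha,beta,gamma,delta,eta}, so it must be epsilon.
(r3,c7): row 3 has {alpha,delta,epsilon,zeta}; column 7 has {beta,gamma,delta,zeta}, so it must be eta.
(r5,c6): row 5 has {alpha,gamma}; column 6 has {alpha,beta,gamma,delta,epsilon,eta}, so it must be zeta.
(r5,c7): row 5 has {alpha,gamma,zeta}; column 7 has {beta,gamma,delta,zeta,eta}, so it must be epsilon.
(r6,c1): row 6 has {beta,gamma,epsilon,zeta,eta}; column 1 has {alpha,gamma,epsilon,zeta,eta}, so it must be delta.
(r6,c5): row 6 has {beta,gamma,delta,epsilon,zeta,eta}; column 5 has {gamma,zeta,eta}, so it must be alpha.
(r1,c5): row 1 has {beta,gamma,delta,zeta,eta}; column 5 has {alpha,gamma,zeta,eta}, so it must be epsilon.
(r1,c7): row 1 has {beta,gamma,delta,epsilon,zeta,eta}; column 7 has {beta,gamma,delta,epsilon,zeta,eta}, so it must be alpha.
(r2,c4): row 2 has {alpha,gamma,delta,epsilon,zeta,eta}; column 4 has {alpha,delta,epsilon,zeta}, so it must be beta.
(r3,c4): row 3 has {alpha,delta,epsilon,zeta,eta}; column 4 has {alpha,beta,delta,epsilon,zeta}, so it must be gamma.
(r3,c5): row 3 has {alpha,gamma,delta,epsilon,zeta,eta}; column 5 has {alpha,gamma,epsilon,zeta,eta}, so it must be beta.
(r5,c1): row 5 has {alpha,gamma,epsilon,zeta}; column 1 has {alpha,gamma,delta,epsilon,zeta,eta}, so it must be beta.
(r5,c4): row 5 has {alpha,beta,gamma,epsilon,zeta}; column 4 has {alpha,beta,gamma,delta,epsilon,zeta}, so it must be eta.
(r5,c5): row 5 has {alpha,beta,gamma,epsilon,zeta,eta}; column 5 has {alpha,beta,gamma,epsilon,zeta,eta}, so it must be delta.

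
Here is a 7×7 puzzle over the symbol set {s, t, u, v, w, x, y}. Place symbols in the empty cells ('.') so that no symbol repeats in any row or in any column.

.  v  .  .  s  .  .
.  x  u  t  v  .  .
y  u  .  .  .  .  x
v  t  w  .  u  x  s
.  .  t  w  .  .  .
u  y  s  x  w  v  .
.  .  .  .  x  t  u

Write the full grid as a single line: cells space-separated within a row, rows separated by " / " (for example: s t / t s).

t v x u s y w / w x u t v s y / y u v s t w x / v t w y u x s / x s t w y u v / u y s x w v t / s w y v x t u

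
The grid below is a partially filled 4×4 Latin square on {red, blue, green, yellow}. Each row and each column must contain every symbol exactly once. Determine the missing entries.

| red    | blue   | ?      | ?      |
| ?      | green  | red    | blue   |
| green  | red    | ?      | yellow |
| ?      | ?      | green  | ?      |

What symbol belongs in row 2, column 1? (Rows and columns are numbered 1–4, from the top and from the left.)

yellow

At row 1, column 3: row 1 has {red,blue}; column 3 has {red,green}; that leaves yellow.
At row 1, column 4: row 1 has {red,blue,yellow}; column 4 has {blue,yellow}; that leaves green.
At row 2, column 1: row 2 has {red,blue,green}; column 1 has {red,green}; that leaves yellow.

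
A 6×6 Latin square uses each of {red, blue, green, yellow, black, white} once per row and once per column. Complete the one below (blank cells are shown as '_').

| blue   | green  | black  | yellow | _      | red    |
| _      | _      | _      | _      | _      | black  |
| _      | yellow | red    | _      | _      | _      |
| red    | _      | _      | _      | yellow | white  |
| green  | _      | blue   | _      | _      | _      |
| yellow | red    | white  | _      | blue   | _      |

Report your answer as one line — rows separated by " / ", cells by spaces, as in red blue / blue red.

(r1,c5) = white
(r2,c1) = white
(r2,c2) = blue
(r3,c1) = black
(r3,c5) = green
(r3,c6) = blue
(r4,c2) = black
(r4,c3) = green
(r4,c4) = blue
(r5,c2) = white
(r5,c6) = yellow
(r6,c6) = green
(r2,c3) = yellow
(r2,c5) = red
(r3,c4) = white
(r5,c5) = black
(r6,c4) = black
(r2,c4) = green
(r5,c4) = red

blue green black yellow white red / white blue yellow green red black / black yellow red white green blue / red black green blue yellow white / green white blue red black yellow / yellow red white black blue green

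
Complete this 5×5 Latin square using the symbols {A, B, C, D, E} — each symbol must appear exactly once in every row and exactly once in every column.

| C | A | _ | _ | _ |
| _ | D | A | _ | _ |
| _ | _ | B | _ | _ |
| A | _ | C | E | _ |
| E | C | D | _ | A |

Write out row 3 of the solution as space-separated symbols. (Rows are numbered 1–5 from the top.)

(r1,c3): row 1 has {A,C}; column 3 has {A,B,C,D}, so it must be E.
(r2,c1): row 2 has {A,D}; column 1 has {A,C,E}, so it must be B.
(r2,c4): row 2 has {A,B,D}; column 4 has {E}, so it must be C.
(r2,c5): row 2 has {A,B,C,D}; column 5 has {A}, so it must be E.
(r3,c1): row 3 has {B}; column 1 has {A,B,C,E}, so it must be D.
(r3,c2): row 3 has {B,D}; column 2 has {A,C,D}, so it must be E.
(r3,c4): row 3 has {B,D,E}; column 4 has {C,E}, so it must be A.
(r3,c5): row 3 has {A,B,D,E}; column 5 has {A,E}, so it must be C.

D E B A C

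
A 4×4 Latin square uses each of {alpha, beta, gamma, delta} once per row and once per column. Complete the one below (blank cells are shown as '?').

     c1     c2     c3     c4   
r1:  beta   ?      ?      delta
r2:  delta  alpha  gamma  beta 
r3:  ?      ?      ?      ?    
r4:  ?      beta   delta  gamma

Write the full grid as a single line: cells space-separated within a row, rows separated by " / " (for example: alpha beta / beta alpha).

beta gamma alpha delta / delta alpha gamma beta / gamma delta beta alpha / alpha beta delta gamma

(r1,c2) = gamma
(r1,c3) = alpha
(r3,c2) = delta
(r3,c3) = beta
(r3,c4) = alpha
(r4,c1) = alpha
(r3,c1) = gamma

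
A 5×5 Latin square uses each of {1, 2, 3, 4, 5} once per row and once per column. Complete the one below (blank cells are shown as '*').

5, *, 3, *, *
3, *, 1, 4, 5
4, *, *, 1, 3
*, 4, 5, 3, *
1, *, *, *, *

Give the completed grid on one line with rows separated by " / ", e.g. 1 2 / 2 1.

5 1 3 2 4 / 3 2 1 4 5 / 4 5 2 1 3 / 2 4 5 3 1 / 1 3 4 5 2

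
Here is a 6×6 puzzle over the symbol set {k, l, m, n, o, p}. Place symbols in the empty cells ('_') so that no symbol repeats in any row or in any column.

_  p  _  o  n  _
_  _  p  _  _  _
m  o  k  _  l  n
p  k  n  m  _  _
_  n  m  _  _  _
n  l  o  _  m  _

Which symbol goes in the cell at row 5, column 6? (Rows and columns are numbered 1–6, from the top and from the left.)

k

At row 1, column 3: row 1 has {n,o,p}; column 3 has {k,m,n,o,p}; that leaves l.
At row 2, column 2: row 2 has {p}; column 2 has {k,l,n,o,p}; that leaves m.
At row 3, column 4: row 3 has {k,l,m,n,o}; column 4 has {m,o}; that leaves p.
At row 4, column 5: row 4 has {k,m,n,p}; column 5 has {l,m,n}; that leaves o.
At row 4, column 6: row 4 has {k,m,n,o,p}; column 6 has {n}; that leaves l.
At row 6, column 4: row 6 has {l,m,n,o}; column 4 has {m,o,p}; that leaves k.
At row 6, column 6: row 6 has {k,l,m,n,o}; column 6 has {l,n}; that leaves p.
At row 1, column 1: row 1 has {l,n,o,p}; column 1 has {m,n,p}; that leaves k.
At row 1, column 6: row 1 has {k,l,n,o,p}; column 6 has {l,n,p}; that leaves m.
At row 2, column 5: row 2 has {m,p}; column 5 has {l,m,n,o}; that leaves k.
At row 2, column 6: row 2 has {k,m,p}; column 6 has {l,m,n,p}; that leaves o.
At row 5, column 4: row 5 has {m,n}; column 4 has {k,m,o,p}; that leaves l.
At row 5, column 5: row 5 has {l,m,n}; column 5 has {k,l,m,n,o}; that leaves p.
At row 5, column 6: row 5 has {l,m,n,p}; column 6 has {l,m,n,o,p}; that leaves k.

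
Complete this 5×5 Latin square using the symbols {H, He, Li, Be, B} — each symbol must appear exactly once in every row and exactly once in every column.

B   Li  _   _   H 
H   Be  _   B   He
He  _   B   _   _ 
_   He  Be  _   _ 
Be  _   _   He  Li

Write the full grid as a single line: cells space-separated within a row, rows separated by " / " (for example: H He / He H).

B Li He Be H / H Be Li B He / He H B Li Be / Li He Be H B / Be B H He Li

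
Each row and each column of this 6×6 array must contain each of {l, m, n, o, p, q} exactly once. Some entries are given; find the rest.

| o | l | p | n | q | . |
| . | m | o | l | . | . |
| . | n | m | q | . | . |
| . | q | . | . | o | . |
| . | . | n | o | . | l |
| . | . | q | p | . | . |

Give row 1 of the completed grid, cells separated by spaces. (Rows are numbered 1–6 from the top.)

o l p n q m

Cell (r1,c6): row 1 has {l,n,o,p,q}; column 6 has {l} → m.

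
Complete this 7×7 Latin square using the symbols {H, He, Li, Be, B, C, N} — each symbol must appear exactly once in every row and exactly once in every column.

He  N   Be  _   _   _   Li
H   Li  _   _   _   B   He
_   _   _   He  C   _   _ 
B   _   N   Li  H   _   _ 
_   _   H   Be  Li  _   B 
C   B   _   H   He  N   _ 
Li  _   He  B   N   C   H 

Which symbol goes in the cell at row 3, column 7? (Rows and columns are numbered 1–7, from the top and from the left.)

At row 1, column 4: row 1 has {He,Li,Be,N}; column 4 has {H,He,Li,Be,B}; that leaves C.
At row 1, column 5: row 1 has {He,Li,Be,C,N}; column 5 has {H,He,Li,C,N}; that leaves B.
At row 1, column 6: row 1 has {He,Li,Be,B,C,N}; column 6 has {B,C,N}; that leaves H.
At row 2, column 3: row 2 has {H,He,Li,B}; column 3 has {H,He,Be,N}; that leaves C.
At row 2, column 4: row 2 has {H,He,Li,B,C}; column 4 has {H,He,Li,Be,B,C}; that leaves N.
At row 2, column 5: row 2 has {H,He,Li,B,C,N}; column 5 has {H,He,Li,B,C,N}; that leaves Be.
At row 5, column 1: row 5 has {H,Li,Be,B}; column 1 has {H,He,Li,B,C}; that leaves N.
At row 5, column 6: row 5 has {H,Li,Be,B,N}; column 6 has {H,B,C,N}; that leaves He.
At row 6, column 3: row 6 has {H,He,B,C,N}; column 3 has {H,He,Be,C,N}; that leaves Li.
At row 6, column 7: row 6 has {H,He,Li,B,C,N}; column 7 has {H,He,Li,B}; that leaves Be.
At row 7, column 2: row 7 has {H,He,Li,B,C,N}; column 2 has {Li,B,N}; that leaves Be.
At row 3, column 1: row 3 has {He,C}; column 1 has {H,He,Li,B,C,N}; that leaves Be.
At row 3, column 2: row 3 has {He,Be,C}; column 2 has {Li,Be,B,N}; that leaves H.
At row 3, column 3: row 3 has {H,He,Be,C}; column 3 has {H,He,Li,Be,C,N}; that leaves B.
At row 3, column 6: row 3 has {H,He,Be,B,C}; column 6 has {H,He,B,C,N}; that leaves Li.
At row 3, column 7: row 3 has {H,He,Li,Be,B,C}; column 7 has {H,He,Li,Be,B}; that leaves N.

N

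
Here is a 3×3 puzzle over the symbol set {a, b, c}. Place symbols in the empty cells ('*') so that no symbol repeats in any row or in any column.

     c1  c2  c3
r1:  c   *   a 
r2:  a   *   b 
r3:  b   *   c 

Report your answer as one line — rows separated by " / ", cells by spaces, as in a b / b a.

c b a / a c b / b a c

Cell (r1,c2): row 1 has {a,c}; column 2 is empty so far → b.
Cell (r2,c2): row 2 has {a,b}; column 2 has {b} → c.
Cell (r3,c2): row 3 has {b,c}; column 2 has {b,c} → a.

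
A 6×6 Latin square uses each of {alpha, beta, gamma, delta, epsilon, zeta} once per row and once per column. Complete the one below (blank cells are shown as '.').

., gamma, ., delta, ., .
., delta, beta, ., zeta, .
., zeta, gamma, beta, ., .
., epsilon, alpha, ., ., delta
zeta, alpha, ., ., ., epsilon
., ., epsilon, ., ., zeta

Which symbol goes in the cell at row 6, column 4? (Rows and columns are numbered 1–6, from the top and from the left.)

alpha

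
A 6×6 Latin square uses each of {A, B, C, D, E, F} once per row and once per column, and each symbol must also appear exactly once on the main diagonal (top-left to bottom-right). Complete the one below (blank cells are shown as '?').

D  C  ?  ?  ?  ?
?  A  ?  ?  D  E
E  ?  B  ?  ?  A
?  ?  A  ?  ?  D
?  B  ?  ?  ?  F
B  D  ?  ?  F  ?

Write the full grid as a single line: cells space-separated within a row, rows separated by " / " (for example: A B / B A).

At row 1, column 6: row 1 has {C,D}; column 6 has {A,D,E,F}; that leaves B.
At row 3, column 2: row 3 has {A,B,E}; column 2 has {A,B,C,D}; that leaves F.
At row 3, column 5: row 3 has {A,B,E,F}; column 5 has {D,F}; that leaves C.
At row 4, column 2: row 4 has {A,D}; column 2 has {A,B,C,D,F}; that leaves E.
At row 4, column 5: row 4 has {A,D,E}; column 5 has {C,D,F}; that leaves B.
At row 5, column 5: row 5 has {B,F}; column 5 has {B,C,D,F}; the diagonal has {A,B,D}; that leaves E.
At row 6, column 6: row 6 has {B,D,F}; column 6 has {A,B,D,E,F}; the diagonal has {A,B,D,E}; that leaves C.
At row 1, column 5: row 1 has {B,C,D}; column 5 has {B,C,D,E,F}; that leaves A.
At row 3, column 4: row 3 has {A,B,C,E,F}; column 4 is empty so far; that leaves D.
At row 4, column 4: row 4 has {A,B,D,E}; column 4 has {D}; the diagonal has {A,B,C,D,E}; that leaves F.
At row 6, column 3: row 6 has {B,C,D,F}; column 3 has {A,B}; that leaves E.
At row 6, column 4: row 6 has {B,C,D,E,F}; column 4 has {D,F}; that leaves A.
At row 1, column 3: row 1 has {A,B,C,D}; column 3 has {A,B,E}; that leaves F.
At row 1, column 4: row 1 has {A,B,C,D,F}; column 4 has {A,D,F}; that leaves E.
At row 2, column 3: row 2 has {A,D,E}; column 3 has {A,B,E,F}; that leaves C.
At row 2, column 4: row 2 has {A,C,D,E}; column 4 has {A,D,E,F}; that leaves B.
At row 4, column 1: row 4 has {A,B,D,E,F}; column 1 has {B,D,E}; that leaves C.
At row 5, column 1: row 5 has {B,E,F}; column 1 has {B,C,D,E}; that leaves A.
At row 5, column 3: row 5 has {A,B,E,F}; column 3 has {A,B,C,E,F}; that leaves D.
At row 5, column 4: row 5 has {A,B,D,E,F}; column 4 has {A,B,D,E,F}; that leaves C.
At row 2, column 1: row 2 has {A,B,C,D,E}; column 1 has {A,B,C,D,E}; that leaves F.

D C F E A B / F A C B D E / E F B D C A / C E A F B D / A B D C E F / B D E A F C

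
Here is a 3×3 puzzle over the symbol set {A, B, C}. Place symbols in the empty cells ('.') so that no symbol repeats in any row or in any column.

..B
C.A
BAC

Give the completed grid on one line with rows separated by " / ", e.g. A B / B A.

A C B / C B A / B A C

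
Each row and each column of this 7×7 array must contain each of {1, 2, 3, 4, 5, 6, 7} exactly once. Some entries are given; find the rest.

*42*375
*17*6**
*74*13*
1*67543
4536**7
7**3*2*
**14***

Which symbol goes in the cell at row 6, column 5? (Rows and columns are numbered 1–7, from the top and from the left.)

4

row 1 has {2,3,4,5,7}; column 1 has {1,4,7} — only 6 is left for (r1,c1).
row 1 has {2,3,4,5,6,7}; column 4 has {3,4,6,7} — only 1 is left for (r1,c4).
row 2 has {1,6,7}; column 6 has {2,3,4,7} — only 5 is left for (r2,c6).
row 4 has {1,3,4,5,6,7}; column 2 has {1,4,5,7} — only 2 is left for (r4,c2).
row 5 has {3,4,5,6,7}; column 5 has {1,3,5,6} — only 2 is left for (r5,c5).
row 5 has {2,3,4,5,6,7}; column 6 has {2,3,4,5,7} — only 1 is left for (r5,c6).
row 6 has {2,3,7}; column 2 has {1,2,4,5,7} — only 6 is left for (r6,c2).
row 6 has {2,3,6,7}; column 3 has {1,2,3,4,6,7} — only 5 is left for (r6,c3).
row 6 has {2,3,5,6,7}; column 5 has {1,2,3,5,6} — only 4 is left for (r6,c5).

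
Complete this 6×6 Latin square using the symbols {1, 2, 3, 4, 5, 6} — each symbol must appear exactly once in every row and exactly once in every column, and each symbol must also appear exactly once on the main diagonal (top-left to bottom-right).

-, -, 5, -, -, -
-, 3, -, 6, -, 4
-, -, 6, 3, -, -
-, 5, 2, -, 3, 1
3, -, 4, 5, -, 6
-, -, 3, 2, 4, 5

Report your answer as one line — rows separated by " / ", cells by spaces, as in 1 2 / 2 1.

2 4 5 1 6 3 / 5 3 1 6 2 4 / 4 1 6 3 5 2 / 6 5 2 4 3 1 / 3 2 4 5 1 6 / 1 6 3 2 4 5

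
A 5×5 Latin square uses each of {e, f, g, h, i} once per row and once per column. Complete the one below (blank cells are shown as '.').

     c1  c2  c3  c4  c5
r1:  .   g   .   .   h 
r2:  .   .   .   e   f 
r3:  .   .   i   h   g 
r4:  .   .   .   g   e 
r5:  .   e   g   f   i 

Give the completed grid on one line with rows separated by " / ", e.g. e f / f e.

(r1,c4) = i
(r2,c3) = h
(r3,c2) = f
(r4,c3) = f
(r5,c1) = h
(r1,c3) = e
(r2,c2) = i
(r3,c1) = e
(r4,c1) = i
(r4,c2) = h
(r1,c1) = f
(r2,c1) = g

f g e i h / g i h e f / e f i h g / i h f g e / h e g f i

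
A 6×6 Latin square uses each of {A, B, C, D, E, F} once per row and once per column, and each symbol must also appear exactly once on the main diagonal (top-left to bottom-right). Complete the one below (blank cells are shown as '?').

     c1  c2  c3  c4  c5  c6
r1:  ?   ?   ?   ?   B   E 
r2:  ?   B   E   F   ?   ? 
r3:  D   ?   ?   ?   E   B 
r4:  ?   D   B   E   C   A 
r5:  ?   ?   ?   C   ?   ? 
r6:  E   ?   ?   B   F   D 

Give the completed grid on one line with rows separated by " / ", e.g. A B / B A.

C F A D B E / A B E F D C / D C F A E B / F D B E C A / B E D C A F / E A C B F D

Cell (r2,c6): row 2 has {B,E,F}; column 6 has {A,B,D,E} → C.
Cell (r3,c4): row 3 has {B,D,E}; column 4 has {B,C,E,F} → A.
Cell (r4,c1): row 4 has {A,B,C,D,E}; column 1 has {D,E} → F.
Cell (r5,c5): row 5 has {C}; column 5 has {B,C,E,F}; the diagonal has {B,D,E} → A.
Cell (r5,c6): row 5 has {A,C}; column 6 has {A,B,C,D,E} → F.
Cell (r1,c1): row 1 has {B,E}; column 1 has {D,E,F}; the diagonal has {A,B,D,E} → C.
Cell (r1,c4): row 1 has {B,C,E}; column 4 has {A,B,C,E,F} → D.
Cell (r2,c1): row 2 has {B,C,E,F}; column 1 has {C,D,E,F} → A.
Cell (r2,c5): row 2 has {A,B,C,E,F}; column 5 has {A,B,C,E,F} → D.
Cell (r3,c3): row 3 has {A,B,D,E}; column 3 has {B,E}; the diagonal has {A,B,C,D,E} → F.
Cell (r5,c1): row 5 has {A,C,F}; column 1 has {A,C,D,E,F} → B.
Cell (r5,c2): row 5 has {A,B,C,F}; column 2 has {B,D} → E.
Cell (r5,c3): row 5 has {A,B,C,E,F}; column 3 has {B,E,F} → D.
Cell (r1,c3): row 1 has {B,C,D,E}; column 3 has {B,D,E,F} → A.
Cell (r3,c2): row 3 has {A,B,D,E,F}; column 2 has {B,D,E} → C.
Cell (r6,c2): row 6 has {B,D,E,F}; column 2 has {B,C,D,E} → A.
Cell (r6,c3): row 6 has {A,B,D,E,F}; column 3 has {A,B,D,E,F} → C.
Cell (r1,c2): row 1 has {A,B,C,D,E}; column 2 has {A,B,C,D,E} → F.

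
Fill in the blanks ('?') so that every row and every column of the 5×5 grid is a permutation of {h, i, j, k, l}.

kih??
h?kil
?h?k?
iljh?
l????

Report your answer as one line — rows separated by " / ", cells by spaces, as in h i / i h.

k i h l j / h j k i l / j h l k i / i l j h k / l k i j h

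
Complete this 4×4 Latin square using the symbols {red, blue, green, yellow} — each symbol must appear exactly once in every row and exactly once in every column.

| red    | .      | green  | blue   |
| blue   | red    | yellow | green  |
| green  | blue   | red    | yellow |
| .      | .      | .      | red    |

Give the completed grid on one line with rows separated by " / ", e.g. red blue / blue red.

red yellow green blue / blue red yellow green / green blue red yellow / yellow green blue red

At row 1, column 2: row 1 has {red,blue,green}; column 2 has {red,blue}; that leaves yellow.
At row 4, column 1: row 4 has {red}; column 1 has {red,blue,green}; that leaves yellow.
At row 4, column 2: row 4 has {red,yellow}; column 2 has {red,blue,yellow}; that leaves green.
At row 4, column 3: row 4 has {red,green,yellow}; column 3 has {red,green,yellow}; that leaves blue.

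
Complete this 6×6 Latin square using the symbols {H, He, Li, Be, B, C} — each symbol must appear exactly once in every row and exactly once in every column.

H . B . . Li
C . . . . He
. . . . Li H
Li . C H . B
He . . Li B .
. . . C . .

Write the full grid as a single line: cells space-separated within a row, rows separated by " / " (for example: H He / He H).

H Be B He C Li / C B Li Be H He / Be C He B Li H / Li He C H Be B / He H Be Li B C / B Li H C He Be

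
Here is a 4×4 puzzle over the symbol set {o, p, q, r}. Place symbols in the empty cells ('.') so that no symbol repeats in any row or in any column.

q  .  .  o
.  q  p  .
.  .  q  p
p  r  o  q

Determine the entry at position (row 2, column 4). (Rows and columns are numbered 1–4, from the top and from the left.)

r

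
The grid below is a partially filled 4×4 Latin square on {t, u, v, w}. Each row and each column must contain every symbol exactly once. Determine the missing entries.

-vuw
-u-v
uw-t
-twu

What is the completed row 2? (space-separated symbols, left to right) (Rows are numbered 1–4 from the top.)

w u t v

(r1,c1) = t
(r2,c1) = w
(r2,c3) = t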